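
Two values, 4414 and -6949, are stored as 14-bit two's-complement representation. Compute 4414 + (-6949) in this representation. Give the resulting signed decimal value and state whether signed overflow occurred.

-2535; no overflow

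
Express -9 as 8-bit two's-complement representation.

11110111

|-9| = 9 = 00001001 in 8 bits.
Invert the bits: 11110110. Add 1: 11110111.
Check: 11110111 reads as 247 − 256 = -9.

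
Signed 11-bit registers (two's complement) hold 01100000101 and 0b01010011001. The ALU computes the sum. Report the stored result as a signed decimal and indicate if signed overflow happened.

-610; overflow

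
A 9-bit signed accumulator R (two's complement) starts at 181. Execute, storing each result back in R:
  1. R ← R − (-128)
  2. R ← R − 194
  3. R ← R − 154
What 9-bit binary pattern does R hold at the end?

Start: R = 181 = 010110101.
R = 181 − (-128) = 309; wraps to -203 = 100110101
R = -203 − 194 = -397; wraps to 115 = 001110011
R = 115 − 154 = -39 = 111011001

111011001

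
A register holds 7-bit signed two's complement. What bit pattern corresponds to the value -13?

1110011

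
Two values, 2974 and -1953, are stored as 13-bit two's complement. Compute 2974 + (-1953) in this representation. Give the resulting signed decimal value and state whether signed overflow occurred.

2974 → 0101110011110
-1953 → 1100001011111
  0101110011110
+ 1100001011111
= 0001111111101  (discard carry-out 1)
Result 0001111111101: MSB = 0 → value 1021.
Addends have opposite signs, so signed overflow cannot occur.

1021; no overflow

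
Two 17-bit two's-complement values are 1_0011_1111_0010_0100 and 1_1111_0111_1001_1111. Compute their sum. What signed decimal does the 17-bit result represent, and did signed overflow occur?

-51517; no overflow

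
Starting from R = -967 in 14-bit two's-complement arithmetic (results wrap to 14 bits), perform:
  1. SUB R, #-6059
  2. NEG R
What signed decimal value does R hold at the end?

Start: R = -967 = 11110000111001.
R = -967 − (-6059) = 5092 = 01001111100100
R = −(5092) = -5092 = 10110000011100

-5092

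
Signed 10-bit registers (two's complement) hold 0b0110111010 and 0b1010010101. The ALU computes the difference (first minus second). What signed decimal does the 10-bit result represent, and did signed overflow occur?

-219; overflow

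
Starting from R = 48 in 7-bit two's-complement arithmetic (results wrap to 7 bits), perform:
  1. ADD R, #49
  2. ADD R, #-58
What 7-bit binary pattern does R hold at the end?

Start: R = 48 = 0110000.
R = 48 + 49 = 97; wraps to -31 = 1100001
R = -31 + (-58) = -89; wraps to 39 = 0100111

0100111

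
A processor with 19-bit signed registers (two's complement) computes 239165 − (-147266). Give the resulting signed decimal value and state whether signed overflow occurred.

239165 → 0111010011000111101
-147266 → 1011100000010111110
Subtract via negate-and-add: invert 1011100000010111110 + 1 = 0100011111101000010 (i.e. 147266).
  0111010011000111101
+ 0100011111101000010
= 1011110010101111111
Result 1011110010101111111: MSB = 1 → 386431 − 524288 = -137857.
Both addends (after negating the subtrahend) are non-negative but the stored result is negative: signed overflow. The true value 239165 − (-147266) = 386431 lies outside [-262144, 262143].

-137857; overflow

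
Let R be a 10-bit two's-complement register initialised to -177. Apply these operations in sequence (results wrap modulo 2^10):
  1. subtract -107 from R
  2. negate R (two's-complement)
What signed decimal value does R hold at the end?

70

Start: R = -177 = 1101001111.
R = -177 − (-107) = -70 = 1110111010
R = −(-70) = 70 = 0001000110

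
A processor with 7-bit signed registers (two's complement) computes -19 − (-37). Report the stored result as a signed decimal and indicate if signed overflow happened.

18; no overflow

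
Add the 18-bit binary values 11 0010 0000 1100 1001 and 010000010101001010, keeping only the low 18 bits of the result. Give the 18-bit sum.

000010011000010011

  110010000011001001
+ 010000010101001010
= 000010011000010011  (discard carry-out 1)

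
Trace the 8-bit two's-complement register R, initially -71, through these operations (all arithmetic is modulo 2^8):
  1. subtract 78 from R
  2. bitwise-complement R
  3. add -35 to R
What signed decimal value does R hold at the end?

113

Start: R = -71 = 10111001.
R = -71 − 78 = -149; wraps to 107 = 01101011
R = NOT 01101011 = 10010100 = -108
R = -108 + (-35) = -143; wraps to 113 = 01110001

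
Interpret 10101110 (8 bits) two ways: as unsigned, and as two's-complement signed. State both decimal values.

Unsigned: 10101110 = 174.
Signed: MSB=1 → 174 − 256 = -82.

unsigned = 174, signed = -82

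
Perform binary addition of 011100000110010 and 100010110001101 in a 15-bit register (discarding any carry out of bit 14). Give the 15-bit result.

  011100000110010
+ 100010110001101
= 111110110111111

111110110111111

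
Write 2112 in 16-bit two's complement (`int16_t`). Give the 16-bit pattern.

0000100001000000

2112 is non-negative, so write it directly in 16 bits: 0000100001000000.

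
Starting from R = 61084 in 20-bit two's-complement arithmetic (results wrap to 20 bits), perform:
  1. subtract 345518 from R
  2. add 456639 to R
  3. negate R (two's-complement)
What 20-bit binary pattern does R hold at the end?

Start: R = 61084 = 00001110111010011100.
R = 61084 − 345518 = -284434 = 10111010100011101110
R = -284434 + 456639 = 172205 = 00101010000010101101
R = −(172205) = -172205 = 11010101111101010011

11010101111101010011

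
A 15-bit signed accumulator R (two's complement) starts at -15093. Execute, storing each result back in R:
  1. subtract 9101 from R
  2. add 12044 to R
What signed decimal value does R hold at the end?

Start: R = -15093 = 100010100001011.
R = -15093 − 9101 = -24194; wraps to 8574 = 010000101111110
R = 8574 + 12044 = 20618; wraps to -12150 = 101000010001010

-12150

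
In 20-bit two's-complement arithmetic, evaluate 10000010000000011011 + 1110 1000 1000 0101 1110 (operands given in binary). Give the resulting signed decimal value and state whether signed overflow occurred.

10000010000000011011 = -516069 (signed)
1110 1000 1000 0101 1110 → 11101000100001011110 = -96162 (signed)
  10000010000000011011
+ 11101000100001011110
= 01101010100001111001  (discard carry-out 1)
Result 01101010100001111001: MSB = 0 → value 436345.
Both addends are negative but the stored result is non-negative: signed overflow. The true value -516069 + (-96162) = -612231 lies outside [-524288, 524287].

436345; overflow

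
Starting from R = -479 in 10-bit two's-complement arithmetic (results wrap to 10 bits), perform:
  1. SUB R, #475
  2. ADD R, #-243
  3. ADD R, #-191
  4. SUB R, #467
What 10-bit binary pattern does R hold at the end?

0011000001

Start: R = -479 = 1000100001.
R = -479 − 475 = -954; wraps to 70 = 0001000110
R = 70 + (-243) = -173 = 1101010011
R = -173 + (-191) = -364 = 1010010100
R = -364 − 467 = -831; wraps to 193 = 0011000001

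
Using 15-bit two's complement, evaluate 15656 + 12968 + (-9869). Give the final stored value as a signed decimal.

-14013

15656 + 12968 = 28624 → wraps to -4144 (110111111010000)
-4144 + (-9869) = -14013 (100100101000011)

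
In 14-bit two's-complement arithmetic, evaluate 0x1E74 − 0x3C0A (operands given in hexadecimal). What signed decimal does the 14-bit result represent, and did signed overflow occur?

0x1E74 = 01111001110100 = 7796 (signed)
0x3C0A = 11110000001010 = -1014 (signed)
Subtract via negate-and-add: invert 11110000001010 + 1 = 00001111110110 (i.e. 1014).
  01111001110100
+ 00001111110110
= 10001001101010
Result 10001001101010: MSB = 1 → 8810 − 16384 = -7574.
Both addends (after negating the subtrahend) are non-negative but the stored result is negative: signed overflow. The true value 7796 − (-1014) = 8810 lies outside [-8192, 8191].

-7574; overflow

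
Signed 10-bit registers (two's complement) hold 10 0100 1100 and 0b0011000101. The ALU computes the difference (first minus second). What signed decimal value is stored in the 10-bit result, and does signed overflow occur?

10 0100 1100 → 1001001100 = -436 (signed)
0b0011000101 → 0011000101 = 197 (signed)
Subtract via negate-and-add: invert 0011000101 + 1 = 1100111011 (i.e. -197).
  1001001100
+ 1100111011
= 0110000111  (discard carry-out 1)
Result 0110000111: MSB = 0 → value 391.
Both addends (after negating the subtrahend) are negative but the stored result is non-negative: signed overflow. The true value -436 − 197 = -633 lies outside [-512, 511].

391; overflow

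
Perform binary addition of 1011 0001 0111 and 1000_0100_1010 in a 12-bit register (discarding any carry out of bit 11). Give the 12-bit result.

  101100010111
+ 100001001010
= 001101100001  (discard carry-out 1)

001101100001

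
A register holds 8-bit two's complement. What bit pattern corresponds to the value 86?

01010110

86 is non-negative, so write it directly in 8 bits: 01010110.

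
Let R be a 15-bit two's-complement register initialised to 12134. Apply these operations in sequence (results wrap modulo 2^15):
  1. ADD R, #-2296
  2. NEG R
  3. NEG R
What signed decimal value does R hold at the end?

9838

Start: R = 12134 = 010111101100110.
R = 12134 + (-2296) = 9838 = 010011001101110
R = −(9838) = -9838 = 101100110010010
R = −(-9838) = 9838 = 010011001101110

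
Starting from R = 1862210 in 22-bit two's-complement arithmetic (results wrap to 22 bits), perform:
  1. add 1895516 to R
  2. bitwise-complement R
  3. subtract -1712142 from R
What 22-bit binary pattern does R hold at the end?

Start: R = 1862210 = 0111000110101001000010.
R = 1862210 + 1895516 = 3757726; wraps to -436578 = 1110010101011010011110
R = NOT 1110010101011010011110 = 0001101010100101100001 = 436577
R = 436577 − (-1712142) = 2148719; wraps to -2045585 = 1000001100100101101111

1000001100100101101111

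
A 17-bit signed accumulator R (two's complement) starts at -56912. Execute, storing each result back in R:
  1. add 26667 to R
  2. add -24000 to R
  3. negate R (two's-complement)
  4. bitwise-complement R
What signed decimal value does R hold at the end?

-54246

Start: R = -56912 = 10010000110110000.
R = -56912 + 26667 = -30245 = 11000100111011011
R = -30245 + (-24000) = -54245 = 10010110000011011
R = −(-54245) = 54245 = 01101001111100101
R = NOT 01101001111100101 = 10010110000011010 = -54246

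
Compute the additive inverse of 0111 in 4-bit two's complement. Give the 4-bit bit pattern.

1001

Invert: 1000. Add 1: 1001.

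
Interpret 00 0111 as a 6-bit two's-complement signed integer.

MSB is 0, so the value is non-negative: 000111 = 7.

7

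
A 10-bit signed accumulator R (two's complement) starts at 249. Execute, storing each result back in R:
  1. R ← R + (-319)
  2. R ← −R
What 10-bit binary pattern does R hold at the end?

0001000110

Start: R = 249 = 0011111001.
R = 249 + (-319) = -70 = 1110111010
R = −(-70) = 70 = 0001000110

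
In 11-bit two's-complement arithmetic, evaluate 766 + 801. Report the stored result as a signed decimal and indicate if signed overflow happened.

-481; overflow

766 → 01011111110
801 → 01100100001
  01011111110
+ 01100100001
= 11000011111
Result 11000011111: MSB = 1 → 1567 − 2048 = -481.
Both addends are non-negative but the stored result is negative: signed overflow. The true value 766 + 801 = 1567 lies outside [-1024, 1023].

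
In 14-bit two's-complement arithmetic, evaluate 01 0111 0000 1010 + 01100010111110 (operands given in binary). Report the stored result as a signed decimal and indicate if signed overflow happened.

-4152; overflow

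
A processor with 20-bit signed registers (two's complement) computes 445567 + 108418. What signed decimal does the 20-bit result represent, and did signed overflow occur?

445567 → 01101100110001111111
108418 → 00011010011110000010
  01101100110001111111
+ 00011010011110000010
= 10000111010000000001
Result 10000111010000000001: MSB = 1 → 553985 − 1048576 = -494591.
Both addends are non-negative but the stored result is negative: signed overflow. The true value 445567 + 108418 = 553985 lies outside [-524288, 524287].

-494591; overflow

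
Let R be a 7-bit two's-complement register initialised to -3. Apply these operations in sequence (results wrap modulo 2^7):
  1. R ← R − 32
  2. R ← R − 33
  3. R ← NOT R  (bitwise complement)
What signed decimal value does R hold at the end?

Start: R = -3 = 1111101.
R = -3 − 32 = -35 = 1011101
R = -35 − 33 = -68; wraps to 60 = 0111100
R = NOT 0111100 = 1000011 = -61

-61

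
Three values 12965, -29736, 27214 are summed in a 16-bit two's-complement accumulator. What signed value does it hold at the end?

12965 + (-29736) = -16771 (1011111001111101)
-16771 + 27214 = 10443 (0010100011001011)

10443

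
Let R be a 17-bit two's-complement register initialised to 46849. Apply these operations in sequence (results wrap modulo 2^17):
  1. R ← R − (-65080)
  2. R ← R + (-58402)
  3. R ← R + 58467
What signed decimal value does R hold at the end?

Start: R = 46849 = 01011011100000001.
R = 46849 − (-65080) = 111929; wraps to -19143 = 11011010100111001
R = -19143 + (-58402) = -77545; wraps to 53527 = 01101000100010111
R = 53527 + 58467 = 111994; wraps to -19078 = 11011010101111010

-19078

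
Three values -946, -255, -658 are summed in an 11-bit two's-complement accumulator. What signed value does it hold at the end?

189

-946 + (-255) = -1201 → wraps to 847 (01101001111)
847 + (-658) = 189 (00010111101)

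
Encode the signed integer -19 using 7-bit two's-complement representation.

|-19| = 19 = 0010011 in 7 bits.
Invert the bits: 1101100. Add 1: 1101101.

1101101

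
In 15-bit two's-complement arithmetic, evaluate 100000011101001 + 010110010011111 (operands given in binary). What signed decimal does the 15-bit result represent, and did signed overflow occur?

100000011101001 = -16151 (signed)
010110010011111 = 11423 (signed)
  100000011101001
+ 010110010011111
= 110110110001000
Result 110110110001000: MSB = 1 → 28040 − 32768 = -4728.
Addends have opposite signs, so signed overflow cannot occur.

-4728; no overflow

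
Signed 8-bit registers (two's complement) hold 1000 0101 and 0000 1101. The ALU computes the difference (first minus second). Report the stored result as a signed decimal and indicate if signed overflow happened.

1000 0101 → 10000101 = -123 (signed)
0000 1101 → 00001101 = 13 (signed)
Subtract via negate-and-add: invert 00001101 + 1 = 11110011 (i.e. -13).
  10000101
+ 11110011
= 01111000  (discard carry-out 1)
Result 01111000: MSB = 0 → value 120.
Both addends (after negating the subtrahend) are negative but the stored result is non-negative: signed overflow. The true value -123 − 13 = -136 lies outside [-128, 127].

120; overflow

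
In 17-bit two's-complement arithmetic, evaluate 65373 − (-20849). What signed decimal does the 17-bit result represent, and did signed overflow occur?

-44850; overflow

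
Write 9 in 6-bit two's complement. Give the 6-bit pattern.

001001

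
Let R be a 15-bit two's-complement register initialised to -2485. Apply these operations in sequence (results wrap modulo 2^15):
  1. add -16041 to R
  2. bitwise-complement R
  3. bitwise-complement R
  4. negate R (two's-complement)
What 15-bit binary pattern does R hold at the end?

100100001011110

Start: R = -2485 = 111011001001011.
R = -2485 + (-16041) = -18526; wraps to 14242 = 011011110100010
R = NOT 011011110100010 = 100100001011101 = -14243
R = NOT 100100001011101 = 011011110100010 = 14242
R = −(14242) = -14242 = 100100001011110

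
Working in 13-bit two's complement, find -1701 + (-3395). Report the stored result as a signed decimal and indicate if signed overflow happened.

-1701 → 1100101011011
-3395 → 1001010111101
  1100101011011
+ 1001010111101
= 0110000011000  (discard carry-out 1)
Result 0110000011000: MSB = 0 → value 3096.
Both addends are negative but the stored result is non-negative: signed overflow. The true value -1701 + (-3395) = -5096 lies outside [-4096, 4095].

3096; overflow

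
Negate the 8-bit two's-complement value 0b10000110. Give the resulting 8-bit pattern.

01111010

Invert: 01111001. Add 1: 01111010.
Check: 10000110 = -122, 01111010 = 122.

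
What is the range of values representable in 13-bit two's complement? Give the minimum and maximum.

Minimum: −2^12 = -4096.
Maximum: 2^12 − 1 = 4095.

min = -4096, max = 4095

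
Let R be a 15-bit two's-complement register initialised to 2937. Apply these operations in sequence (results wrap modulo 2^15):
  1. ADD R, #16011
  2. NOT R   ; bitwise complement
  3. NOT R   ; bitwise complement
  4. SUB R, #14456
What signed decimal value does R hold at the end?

4492

Start: R = 2937 = 000101101111001.
R = 2937 + 16011 = 18948; wraps to -13820 = 100101000000100
R = NOT 100101000000100 = 011010111111011 = 13819
R = NOT 011010111111011 = 100101000000100 = -13820
R = -13820 − 14456 = -28276; wraps to 4492 = 001000110001100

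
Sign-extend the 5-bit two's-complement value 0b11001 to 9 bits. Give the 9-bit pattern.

111111001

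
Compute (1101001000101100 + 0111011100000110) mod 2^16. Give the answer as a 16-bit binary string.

0100100100110010

  1101001000101100
+ 0111011100000110
= 0100100100110010  (discard carry-out 1)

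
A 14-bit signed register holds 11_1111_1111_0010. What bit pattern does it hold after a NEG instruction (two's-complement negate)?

00000000001110

Invert: 00000000001101. Add 1: 00000000001110.
Check: 11111111110010 = -14, 00000000001110 = 14.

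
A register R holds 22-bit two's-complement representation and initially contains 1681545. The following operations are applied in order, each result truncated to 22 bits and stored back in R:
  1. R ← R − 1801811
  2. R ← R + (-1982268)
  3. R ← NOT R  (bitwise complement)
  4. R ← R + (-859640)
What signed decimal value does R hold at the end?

1242893

Start: R = 1681545 = 0110011010100010001001.
R = 1681545 − 1801811 = -120266 = 1111100010101000110110
R = -120266 + (-1982268) = -2102534; wraps to 2091770 = 0111111110101011111010
R = NOT 0111111110101011111010 = 1000000001010100000101 = -2091771
R = -2091771 + (-859640) = -2951411; wraps to 1242893 = 0100101111011100001101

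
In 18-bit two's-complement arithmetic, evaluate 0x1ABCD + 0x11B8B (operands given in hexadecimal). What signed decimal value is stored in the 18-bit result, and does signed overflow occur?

0x1ABCD = 011010101111001101 = 109517 (signed)
0x11B8B = 010001101110001011 = 72587 (signed)
  011010101111001101
+ 010001101110001011
= 101100011101011000
Result 101100011101011000: MSB = 1 → 182104 − 262144 = -80040.
Both addends are non-negative but the stored result is negative: signed overflow. The true value 109517 + 72587 = 182104 lies outside [-131072, 131071].

-80040; overflow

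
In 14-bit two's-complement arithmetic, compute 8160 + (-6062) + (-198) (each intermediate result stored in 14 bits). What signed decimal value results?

8160 + (-6062) = 2098 (00100000110010)
2098 + (-198) = 1900 (00011101101100)

1900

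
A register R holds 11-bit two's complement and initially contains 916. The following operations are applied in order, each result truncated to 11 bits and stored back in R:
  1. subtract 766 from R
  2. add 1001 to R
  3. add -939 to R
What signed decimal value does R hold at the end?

212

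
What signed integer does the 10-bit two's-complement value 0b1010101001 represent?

MSB is 1, so the value is negative.
Unsigned reading: 681. Subtract 2^10 = 1024: 681 − 1024 = -343.

-343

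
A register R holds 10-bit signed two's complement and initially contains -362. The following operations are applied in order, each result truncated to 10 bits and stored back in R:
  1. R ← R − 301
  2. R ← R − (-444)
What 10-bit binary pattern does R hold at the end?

Start: R = -362 = 1010010110.
R = -362 − 301 = -663; wraps to 361 = 0101101001
R = 361 − (-444) = 805; wraps to -219 = 1100100101

1100100101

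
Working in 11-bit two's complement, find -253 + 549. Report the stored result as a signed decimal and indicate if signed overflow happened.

296; no overflow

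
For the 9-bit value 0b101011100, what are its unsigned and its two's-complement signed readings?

unsigned = 348, signed = -164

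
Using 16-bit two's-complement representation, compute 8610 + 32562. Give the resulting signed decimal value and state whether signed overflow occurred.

-24364; overflow

8610 → 0010000110100010
32562 → 0111111100110010
  0010000110100010
+ 0111111100110010
= 1010000011010100
Result 1010000011010100: MSB = 1 → 41172 − 65536 = -24364.
Both addends are non-negative but the stored result is negative: signed overflow. The true value 8610 + 32562 = 41172 lies outside [-32768, 32767].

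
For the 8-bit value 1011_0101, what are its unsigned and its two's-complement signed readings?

Unsigned: 10110101 = 181.
Signed: MSB=1 → 181 − 256 = -75.

unsigned = 181, signed = -75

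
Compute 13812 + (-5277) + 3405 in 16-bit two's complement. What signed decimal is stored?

11940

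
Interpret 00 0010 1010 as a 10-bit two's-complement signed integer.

42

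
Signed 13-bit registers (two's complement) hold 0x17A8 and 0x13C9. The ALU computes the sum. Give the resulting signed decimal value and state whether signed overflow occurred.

2929; overflow

0x17A8 = 1011110101000 = -2136 (signed)
0x13C9 = 1001111001001 = -3127 (signed)
  1011110101000
+ 1001111001001
= 0101101110001  (discard carry-out 1)
Result 0101101110001: MSB = 0 → value 2929.
Both addends are negative but the stored result is non-negative: signed overflow. The true value -2136 + (-3127) = -5263 lies outside [-4096, 4095].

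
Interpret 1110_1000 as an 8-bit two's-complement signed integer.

MSB is 1, so the value is negative.
Invert: 00010111. Add 1: 00011000 = 24. So the value is −24.

-24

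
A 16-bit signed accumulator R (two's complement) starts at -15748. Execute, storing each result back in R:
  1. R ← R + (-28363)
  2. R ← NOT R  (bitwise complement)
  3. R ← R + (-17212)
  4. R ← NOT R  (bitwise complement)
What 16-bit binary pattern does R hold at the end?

Start: R = -15748 = 1100001001111100.
R = -15748 + (-28363) = -44111; wraps to 21425 = 0101001110110001
R = NOT 0101001110110001 = 1010110001001110 = -21426
R = -21426 + (-17212) = -38638; wraps to 26898 = 0110100100010010
R = NOT 0110100100010010 = 1001011011101101 = -26899

1001011011101101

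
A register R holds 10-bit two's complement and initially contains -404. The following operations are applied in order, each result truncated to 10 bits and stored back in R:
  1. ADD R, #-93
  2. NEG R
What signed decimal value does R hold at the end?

497

Start: R = -404 = 1001101100.
R = -404 + (-93) = -497 = 1000001111
R = −(-497) = 497 = 0111110001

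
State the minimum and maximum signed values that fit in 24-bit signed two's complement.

min = -8388608, max = 8388607

Minimum: −2^23 = -8388608.
Maximum: 2^23 − 1 = 8388607.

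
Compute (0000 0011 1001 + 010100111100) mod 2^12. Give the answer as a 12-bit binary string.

010101110101

  000000111001
+ 010100111100
= 010101110101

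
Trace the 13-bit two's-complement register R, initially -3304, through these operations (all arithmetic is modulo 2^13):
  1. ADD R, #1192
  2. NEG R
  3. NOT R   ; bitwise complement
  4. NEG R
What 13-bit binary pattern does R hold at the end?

0100001000001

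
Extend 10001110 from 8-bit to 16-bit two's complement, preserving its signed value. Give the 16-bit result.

1111111110001110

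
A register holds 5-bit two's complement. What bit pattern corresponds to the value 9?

01001

9 is non-negative, so write it directly in 5 bits: 01001.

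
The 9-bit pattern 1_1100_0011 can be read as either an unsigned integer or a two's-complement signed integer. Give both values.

unsigned = 451, signed = -61

Unsigned: 111000011 = 451.
Signed: MSB=1 → 451 − 512 = -61.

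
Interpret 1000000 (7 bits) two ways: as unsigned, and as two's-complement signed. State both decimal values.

Unsigned: 1000000 = 64.
Signed: MSB=1 → 64 − 128 = -64.

unsigned = 64, signed = -64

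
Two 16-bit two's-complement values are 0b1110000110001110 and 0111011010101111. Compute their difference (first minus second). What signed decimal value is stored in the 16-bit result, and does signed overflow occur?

0b1110000110001110 → 1110000110001110 = -7794 (signed)
0111011010101111 = 30383 (signed)
Subtract via negate-and-add: invert 0111011010101111 + 1 = 1000100101010001 (i.e. -30383).
  1110000110001110
+ 1000100101010001
= 0110101011011111  (discard carry-out 1)
Result 0110101011011111: MSB = 0 → value 27359.
Both addends (after negating the subtrahend) are negative but the stored result is non-negative: signed overflow. The true value -7794 − 30383 = -38177 lies outside [-32768, 32767].

27359; overflow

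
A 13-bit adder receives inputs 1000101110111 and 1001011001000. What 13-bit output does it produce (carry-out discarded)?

0010000111111

  1000101110111
+ 1001011001000
= 0010000111111  (discard carry-out 1)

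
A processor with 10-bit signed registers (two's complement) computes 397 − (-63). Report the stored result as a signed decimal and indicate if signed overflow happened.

397 → 0110001101
-63 → 1111000001
Subtract via negate-and-add: invert 1111000001 + 1 = 0000111111 (i.e. 63).
  0110001101
+ 0000111111
= 0111001100
Result 0111001100: MSB = 0 → value 460.
Both addends (after negating the subtrahend) are non-negative and so is the stored result: no signed overflow.

460; no overflow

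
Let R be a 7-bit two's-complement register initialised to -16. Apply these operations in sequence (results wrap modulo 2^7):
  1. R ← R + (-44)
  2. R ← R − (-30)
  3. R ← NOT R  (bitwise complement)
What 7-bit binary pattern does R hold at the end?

0011101

Start: R = -16 = 1110000.
R = -16 + (-44) = -60 = 1000100
R = -60 − (-30) = -30 = 1100010
R = NOT 1100010 = 0011101 = 29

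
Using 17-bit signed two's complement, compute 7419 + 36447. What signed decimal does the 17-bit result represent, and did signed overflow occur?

7419 → 00001110011111011
36447 → 01000111001011111
  00001110011111011
+ 01000111001011111
= 01010101101011010
Result 01010101101011010: MSB = 0 → value 43866.
Both addends are non-negative and so is the stored result: no signed overflow.

43866; no overflow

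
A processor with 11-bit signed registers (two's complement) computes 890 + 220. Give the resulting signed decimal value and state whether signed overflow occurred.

-938; overflow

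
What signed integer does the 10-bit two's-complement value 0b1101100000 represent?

-160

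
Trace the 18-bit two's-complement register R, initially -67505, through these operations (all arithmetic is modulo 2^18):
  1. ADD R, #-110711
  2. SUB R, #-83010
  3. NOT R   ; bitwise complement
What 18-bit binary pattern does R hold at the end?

010111001111100101

Start: R = -67505 = 101111100001001111.
R = -67505 + (-110711) = -178216; wraps to 83928 = 010100011111011000
R = 83928 − (-83010) = 166938; wraps to -95206 = 101000110000011010
R = NOT 101000110000011010 = 010111001111100101 = 95205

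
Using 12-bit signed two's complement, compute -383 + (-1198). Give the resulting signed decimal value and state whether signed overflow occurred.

-383 → 111010000001
-1198 → 101101010010
  111010000001
+ 101101010010
= 100111010011  (discard carry-out 1)
Result 100111010011: MSB = 1 → 2515 − 4096 = -1581.
Both addends are negative and so is the stored result: no signed overflow.

-1581; no overflow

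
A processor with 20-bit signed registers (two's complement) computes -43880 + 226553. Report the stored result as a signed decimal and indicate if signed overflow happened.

182673; no overflow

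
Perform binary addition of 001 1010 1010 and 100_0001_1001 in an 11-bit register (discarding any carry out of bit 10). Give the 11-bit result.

10111000011

  00110101010
+ 10000011001
= 10111000011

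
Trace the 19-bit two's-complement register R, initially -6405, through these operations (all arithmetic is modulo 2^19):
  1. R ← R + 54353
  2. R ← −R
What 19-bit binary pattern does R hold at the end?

1110100010010110100

Start: R = -6405 = 1111110011011111011.
R = -6405 + 54353 = 47948 = 0001011101101001100
R = −(47948) = -47948 = 1110100010010110100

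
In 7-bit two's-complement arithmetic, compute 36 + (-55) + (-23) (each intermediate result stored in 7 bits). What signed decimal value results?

-42

36 + (-55) = -19 (1101101)
-19 + (-23) = -42 (1010110)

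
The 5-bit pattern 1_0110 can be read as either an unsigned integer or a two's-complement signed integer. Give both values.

Unsigned: 10110 = 22.
Signed: MSB=1 → 22 − 32 = -10.

unsigned = 22, signed = -10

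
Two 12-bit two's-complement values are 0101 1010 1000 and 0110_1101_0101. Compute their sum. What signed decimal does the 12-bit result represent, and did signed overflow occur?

-899; overflow

0101 1010 1000 → 010110101000 = 1448 (signed)
0110_1101_0101 → 011011010101 = 1749 (signed)
  010110101000
+ 011011010101
= 110001111101
Result 110001111101: MSB = 1 → 3197 − 4096 = -899.
Both addends are non-negative but the stored result is negative: signed overflow. The true value 1448 + 1749 = 3197 lies outside [-2048, 2047].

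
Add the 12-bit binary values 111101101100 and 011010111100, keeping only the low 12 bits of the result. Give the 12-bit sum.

  111101101100
+ 011010111100
= 011000101000  (discard carry-out 1)

011000101000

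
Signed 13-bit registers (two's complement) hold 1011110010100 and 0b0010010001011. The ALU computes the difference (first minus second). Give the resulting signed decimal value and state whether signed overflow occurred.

1011110010100 = -2156 (signed)
0b0010010001011 → 0010010001011 = 1163 (signed)
Subtract via negate-and-add: invert 0010010001011 + 1 = 1101101110101 (i.e. -1163).
  1011110010100
+ 1101101110101
= 1001100001001  (discard carry-out 1)
Result 1001100001001: MSB = 1 → 4873 − 8192 = -3319.
Both addends (after negating the subtrahend) are negative and so is the stored result: no signed overflow.

-3319; no overflow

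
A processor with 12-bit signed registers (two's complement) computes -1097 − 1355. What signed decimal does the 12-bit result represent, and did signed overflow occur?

1644; overflow

-1097 → 101110110111
1355 → 010101001011
Subtract via negate-and-add: invert 010101001011 + 1 = 101010110101 (i.e. -1355).
  101110110111
+ 101010110101
= 011001101100  (discard carry-out 1)
Result 011001101100: MSB = 0 → value 1644.
Both addends (after negating the subtrahend) are negative but the stored result is non-negative: signed overflow. The true value -1097 − 1355 = -2452 lies outside [-2048, 2047].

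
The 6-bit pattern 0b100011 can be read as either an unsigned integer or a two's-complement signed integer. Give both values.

unsigned = 35, signed = -29

Unsigned: 100011 = 35.
Signed: MSB=1 → 35 − 64 = -29.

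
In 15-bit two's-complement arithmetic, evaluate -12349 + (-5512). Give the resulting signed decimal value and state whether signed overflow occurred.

14907; overflow

-12349 → 100111111000011
-5512 → 110101001111000
  100111111000011
+ 110101001111000
= 011101000111011  (discard carry-out 1)
Result 011101000111011: MSB = 0 → value 14907.
Both addends are negative but the stored result is non-negative: signed overflow. The true value -12349 + (-5512) = -17861 lies outside [-16384, 16383].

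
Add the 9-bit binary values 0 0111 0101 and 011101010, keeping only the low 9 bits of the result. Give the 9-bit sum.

  001110101
+ 011101010
= 101011111

101011111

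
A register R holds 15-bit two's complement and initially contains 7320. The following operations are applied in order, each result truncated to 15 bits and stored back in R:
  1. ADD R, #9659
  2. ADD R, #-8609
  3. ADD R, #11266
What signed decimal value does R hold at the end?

Start: R = 7320 = 001110010011000.
R = 7320 + 9659 = 16979; wraps to -15789 = 100001001010011
R = -15789 + (-8609) = -24398; wraps to 8370 = 010000010110010
R = 8370 + 11266 = 19636; wraps to -13132 = 100110010110100

-13132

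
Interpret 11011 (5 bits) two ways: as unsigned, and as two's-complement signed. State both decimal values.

unsigned = 27, signed = -5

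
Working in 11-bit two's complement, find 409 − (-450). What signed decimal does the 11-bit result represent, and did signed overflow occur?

409 → 00110011001
-450 → 11000111110
Subtract via negate-and-add: invert 11000111110 + 1 = 00111000010 (i.e. 450).
  00110011001
+ 00111000010
= 01101011011
Result 01101011011: MSB = 0 → value 859.
Both addends (after negating the subtrahend) are non-negative and so is the stored result: no signed overflow.

859; no overflow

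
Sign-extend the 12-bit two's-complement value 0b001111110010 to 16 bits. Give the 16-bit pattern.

MSB of 001111110010 is 0; replicate it into the new high bits.
0000|001111110010 → 0000001111110010 (still 1010).

0000001111110010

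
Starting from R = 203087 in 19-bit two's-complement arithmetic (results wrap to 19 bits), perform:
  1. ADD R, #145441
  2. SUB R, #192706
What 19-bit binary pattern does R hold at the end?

0100110000010101110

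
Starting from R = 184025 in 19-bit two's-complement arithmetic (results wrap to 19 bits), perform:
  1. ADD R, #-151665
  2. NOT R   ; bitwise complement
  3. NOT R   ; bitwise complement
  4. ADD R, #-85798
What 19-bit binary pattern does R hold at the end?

Start: R = 184025 = 0101100111011011001.
R = 184025 + (-151665) = 32360 = 0000111111001101000
R = NOT 0000111111001101000 = 1111000000110010111 = -32361
R = NOT 1111000000110010111 = 0000111111001101000 = 32360
R = 32360 + (-85798) = -53438 = 1110010111101000010

1110010111101000010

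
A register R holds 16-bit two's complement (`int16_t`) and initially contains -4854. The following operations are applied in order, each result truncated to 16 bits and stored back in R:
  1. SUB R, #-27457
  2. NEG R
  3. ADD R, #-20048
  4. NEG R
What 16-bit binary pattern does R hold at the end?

1010011010011011

Start: R = -4854 = 1110110100001010.
R = -4854 − (-27457) = 22603 = 0101100001001011
R = −(22603) = -22603 = 1010011110110101
R = -22603 + (-20048) = -42651; wraps to 22885 = 0101100101100101
R = −(22885) = -22885 = 1010011010011011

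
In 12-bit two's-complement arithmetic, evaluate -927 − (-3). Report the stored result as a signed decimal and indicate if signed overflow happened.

-927 → 110001100001
-3 → 111111111101
Subtract via negate-and-add: invert 111111111101 + 1 = 000000000011 (i.e. 3).
  110001100001
+ 000000000011
= 110001100100
Result 110001100100: MSB = 1 → 3172 − 4096 = -924.
Addends (after negating the subtrahend) have opposite signs, so signed overflow cannot occur.

-924; no overflow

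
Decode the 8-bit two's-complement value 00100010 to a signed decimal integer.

34

MSB is 0, so the value is non-negative: 00100010 = 34.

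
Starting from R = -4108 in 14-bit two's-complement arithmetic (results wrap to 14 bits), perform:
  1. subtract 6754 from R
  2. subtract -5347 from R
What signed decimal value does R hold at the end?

-5515

Start: R = -4108 = 10111111110100.
R = -4108 − 6754 = -10862; wraps to 5522 = 01010110010010
R = 5522 − (-5347) = 10869; wraps to -5515 = 10101001110101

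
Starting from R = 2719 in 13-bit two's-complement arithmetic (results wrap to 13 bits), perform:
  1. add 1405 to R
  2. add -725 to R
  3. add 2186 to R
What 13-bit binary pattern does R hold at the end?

Start: R = 2719 = 0101010011111.
R = 2719 + 1405 = 4124; wraps to -4068 = 1000000011100
R = -4068 + (-725) = -4793; wraps to 3399 = 0110101000111
R = 3399 + 2186 = 5585; wraps to -2607 = 1010111010001

1010111010001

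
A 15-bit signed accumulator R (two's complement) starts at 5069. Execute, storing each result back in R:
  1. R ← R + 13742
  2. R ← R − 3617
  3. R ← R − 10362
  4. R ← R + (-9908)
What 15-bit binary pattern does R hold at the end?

110110000101100

Start: R = 5069 = 001001111001101.
R = 5069 + 13742 = 18811; wraps to -13957 = 100100101111011
R = -13957 − 3617 = -17574; wraps to 15194 = 011101101011010
R = 15194 − 10362 = 4832 = 001001011100000
R = 4832 + (-9908) = -5076 = 110110000101100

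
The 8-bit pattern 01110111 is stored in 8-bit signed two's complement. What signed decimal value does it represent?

MSB is 0, so the value is non-negative: 01110111 = 119.

119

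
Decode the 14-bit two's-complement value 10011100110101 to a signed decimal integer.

-6347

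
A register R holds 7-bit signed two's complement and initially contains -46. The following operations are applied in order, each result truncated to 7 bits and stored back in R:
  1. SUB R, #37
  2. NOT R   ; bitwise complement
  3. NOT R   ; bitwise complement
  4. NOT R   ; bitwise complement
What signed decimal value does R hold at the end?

Start: R = -46 = 1010010.
R = -46 − 37 = -83; wraps to 45 = 0101101
R = NOT 0101101 = 1010010 = -46
R = NOT 1010010 = 0101101 = 45
R = NOT 0101101 = 1010010 = -46

-46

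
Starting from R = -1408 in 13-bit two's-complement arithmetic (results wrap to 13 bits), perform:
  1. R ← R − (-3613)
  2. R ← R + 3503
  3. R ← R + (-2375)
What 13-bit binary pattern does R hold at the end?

Start: R = -1408 = 1101010000000.
R = -1408 − (-3613) = 2205 = 0100010011101
R = 2205 + 3503 = 5708; wraps to -2484 = 1011001001100
R = -2484 + (-2375) = -4859; wraps to 3333 = 0110100000101

0110100000101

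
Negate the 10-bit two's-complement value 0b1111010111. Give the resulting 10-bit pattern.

Invert: 0000101000. Add 1: 0000101001.
Check: 1111010111 = -41, 0000101001 = 41.

0000101001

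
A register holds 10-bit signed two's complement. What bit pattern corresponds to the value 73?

0001001001

73 is non-negative, so write it directly in 10 bits: 0001001001.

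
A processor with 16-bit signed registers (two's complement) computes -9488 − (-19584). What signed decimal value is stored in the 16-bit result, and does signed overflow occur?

10096; no overflow

-9488 → 1101101011110000
-19584 → 1011001110000000
Subtract via negate-and-add: invert 1011001110000000 + 1 = 0100110010000000 (i.e. 19584).
  1101101011110000
+ 0100110010000000
= 0010011101110000  (discard carry-out 1)
Result 0010011101110000: MSB = 0 → value 10096.
Addends (after negating the subtrahend) have opposite signs, so signed overflow cannot occur.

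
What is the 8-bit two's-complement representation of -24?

|-24| = 24 = 00011000 in 8 bits.
Invert the bits: 11100111. Add 1: 11101000.

11101000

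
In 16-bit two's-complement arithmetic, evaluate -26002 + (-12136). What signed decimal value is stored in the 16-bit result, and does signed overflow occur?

-26002 → 1001101001101110
-12136 → 1101000010011000
  1001101001101110
+ 1101000010011000
= 0110101100000110  (discard carry-out 1)
Result 0110101100000110: MSB = 0 → value 27398.
Both addends are negative but the stored result is non-negative: signed overflow. The true value -26002 + (-12136) = -38138 lies outside [-32768, 32767].

27398; overflow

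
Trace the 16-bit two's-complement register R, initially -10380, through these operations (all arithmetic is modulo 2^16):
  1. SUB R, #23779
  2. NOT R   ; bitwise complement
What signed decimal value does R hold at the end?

-31378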